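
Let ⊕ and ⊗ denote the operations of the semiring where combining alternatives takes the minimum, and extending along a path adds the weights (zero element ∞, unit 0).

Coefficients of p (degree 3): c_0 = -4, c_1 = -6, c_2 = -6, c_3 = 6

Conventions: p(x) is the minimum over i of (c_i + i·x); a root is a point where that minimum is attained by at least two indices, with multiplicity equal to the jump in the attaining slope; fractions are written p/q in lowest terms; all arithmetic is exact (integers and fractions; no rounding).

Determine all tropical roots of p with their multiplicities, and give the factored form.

hull edge (i=0, c=-4) to (i=1, c=-6): slope -2, span 1
hull edge (i=1, c=-6) to (i=2, c=-6): slope 0, span 1
hull edge (i=2, c=-6) to (i=3, c=6): slope 12, span 1
Factored form: p(x) = 6 ⊗ (x ⊕ (-12)) ⊗ (x ⊕ 0) ⊗ (x ⊕ 2)
Answer: roots = -12 (mult 1), 0 (mult 1), 2 (mult 1)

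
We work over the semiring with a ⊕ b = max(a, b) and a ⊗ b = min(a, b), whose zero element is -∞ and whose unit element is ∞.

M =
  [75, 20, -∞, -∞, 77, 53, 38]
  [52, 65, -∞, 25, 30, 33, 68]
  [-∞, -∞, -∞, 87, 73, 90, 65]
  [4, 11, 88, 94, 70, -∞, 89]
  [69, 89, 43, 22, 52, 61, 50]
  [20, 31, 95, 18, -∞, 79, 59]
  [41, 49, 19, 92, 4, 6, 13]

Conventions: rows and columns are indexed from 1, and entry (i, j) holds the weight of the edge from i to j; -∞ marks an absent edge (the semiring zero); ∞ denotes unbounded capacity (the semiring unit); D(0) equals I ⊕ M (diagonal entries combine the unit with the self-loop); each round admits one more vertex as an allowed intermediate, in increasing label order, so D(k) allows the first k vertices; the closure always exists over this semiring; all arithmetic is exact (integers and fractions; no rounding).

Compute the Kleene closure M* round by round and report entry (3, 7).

D(0):
  [∞, 20, -∞, -∞, 77, 53, 38]
  [52, ∞, -∞, 25, 30, 33, 68]
  [-∞, -∞, ∞, 87, 73, 90, 65]
  [4, 11, 88, ∞, 70, -∞, 89]
  [69, 89, 43, 22, ∞, 61, 50]
  [20, 31, 95, 18, -∞, ∞, 59]
  [41, 49, 19, 92, 4, 6, ∞]
D(1):
  [∞, 20, -∞, -∞, 77, 53, 38]
  [52, ∞, -∞, 25, 52, 52, 68]
  [-∞, -∞, ∞, 87, 73, 90, 65]
  [4, 11, 88, ∞, 70, 4, 89]
  [69, 89, 43, 22, ∞, 61, 50]
  [20, 31, 95, 18, 20, ∞, 59]
  [41, 49, 19, 92, 41, 41, ∞]
D(2):
  [∞, 20, -∞, 20, 77, 53, 38]
  [52, ∞, -∞, 25, 52, 52, 68]
  [-∞, -∞, ∞, 87, 73, 90, 65]
  [11, 11, 88, ∞, 70, 11, 89]
  [69, 89, 43, 25, ∞, 61, 68]
  [31, 31, 95, 25, 31, ∞, 59]
  [49, 49, 19, 92, 49, 49, ∞]
D(3):
  [∞, 20, -∞, 20, 77, 53, 38]
  [52, ∞, -∞, 25, 52, 52, 68]
  [-∞, -∞, ∞, 87, 73, 90, 65]
  [11, 11, 88, ∞, 73, 88, 89]
  [69, 89, 43, 43, ∞, 61, 68]
  [31, 31, 95, 87, 73, ∞, 65]
  [49, 49, 19, 92, 49, 49, ∞]
D(4):
  [∞, 20, 20, 20, 77, 53, 38]
  [52, ∞, 25, 25, 52, 52, 68]
  [11, 11, ∞, 87, 73, 90, 87]
  [11, 11, 88, ∞, 73, 88, 89]
  [69, 89, 43, 43, ∞, 61, 68]
  [31, 31, 95, 87, 73, ∞, 87]
  [49, 49, 88, 92, 73, 88, ∞]
D(5):
  [∞, 77, 43, 43, 77, 61, 68]
  [52, ∞, 43, 43, 52, 52, 68]
  [69, 73, ∞, 87, 73, 90, 87]
  [69, 73, 88, ∞, 73, 88, 89]
  [69, 89, 43, 43, ∞, 61, 68]
  [69, 73, 95, 87, 73, ∞, 87]
  [69, 73, 88, 92, 73, 88, ∞]
D(6):
  [∞, 77, 61, 61, 77, 61, 68]
  [52, ∞, 52, 52, 52, 52, 68]
  [69, 73, ∞, 87, 73, 90, 87]
  [69, 73, 88, ∞, 73, 88, 89]
  [69, 89, 61, 61, ∞, 61, 68]
  [69, 73, 95, 87, 73, ∞, 87]
  [69, 73, 88, 92, 73, 88, ∞]
D(7):
  [∞, 77, 68, 68, 77, 68, 68]
  [68, ∞, 68, 68, 68, 68, 68]
  [69, 73, ∞, 87, 73, 90, 87]
  [69, 73, 88, ∞, 73, 88, 89]
  [69, 89, 68, 68, ∞, 68, 68]
  [69, 73, 95, 87, 73, ∞, 87]
  [69, 73, 88, 92, 73, 88, ∞]
Answer: M*[3][7] = 87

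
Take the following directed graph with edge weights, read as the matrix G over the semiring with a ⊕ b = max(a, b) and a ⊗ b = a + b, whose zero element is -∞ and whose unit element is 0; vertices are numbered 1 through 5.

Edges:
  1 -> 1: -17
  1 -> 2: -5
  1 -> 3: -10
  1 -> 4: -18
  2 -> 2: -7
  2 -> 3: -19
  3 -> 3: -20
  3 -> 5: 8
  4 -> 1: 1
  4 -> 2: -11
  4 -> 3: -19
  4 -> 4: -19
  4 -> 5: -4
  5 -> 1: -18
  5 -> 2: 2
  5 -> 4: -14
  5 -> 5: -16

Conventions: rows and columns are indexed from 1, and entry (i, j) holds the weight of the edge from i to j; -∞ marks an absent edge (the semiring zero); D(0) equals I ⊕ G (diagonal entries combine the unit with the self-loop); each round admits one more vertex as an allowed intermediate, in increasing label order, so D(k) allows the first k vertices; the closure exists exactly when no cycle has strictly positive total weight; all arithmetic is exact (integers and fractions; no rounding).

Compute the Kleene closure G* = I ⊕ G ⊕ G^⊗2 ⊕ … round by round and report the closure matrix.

D(0):
  [0, -5, -10, -18, -∞]
  [-∞, 0, -19, -∞, -∞]
  [-∞, -∞, 0, -∞, 8]
  [1, -11, -19, 0, -4]
  [-18, 2, -∞, -14, 0]
D(1):
  [0, -5, -10, -18, -∞]
  [-∞, 0, -19, -∞, -∞]
  [-∞, -∞, 0, -∞, 8]
  [1, -4, -9, 0, -4]
  [-18, 2, -28, -14, 0]
D(2):
  [0, -5, -10, -18, -∞]
  [-∞, 0, -19, -∞, -∞]
  [-∞, -∞, 0, -∞, 8]
  [1, -4, -9, 0, -4]
  [-18, 2, -17, -14, 0]
D(3):
  [0, -5, -10, -18, -2]
  [-∞, 0, -19, -∞, -11]
  [-∞, -∞, 0, -∞, 8]
  [1, -4, -9, 0, -1]
  [-18, 2, -17, -14, 0]
D(4):
  [0, -5, -10, -18, -2]
  [-∞, 0, -19, -∞, -11]
  [-∞, -∞, 0, -∞, 8]
  [1, -4, -9, 0, -1]
  [-13, 2, -17, -14, 0]
D(5):
  [0, 0, -10, -16, -2]
  [-24, 0, -19, -25, -11]
  [-5, 10, 0, -6, 8]
  [1, 1, -9, 0, -1]
  [-13, 2, -17, -14, 0]
Answer: G* = [[0, 0, -10, -16, -2], [-24, 0, -19, -25, -11], [-5, 10, 0, -6, 8], [1, 1, -9, 0, -1], [-13, 2, -17, -14, 0]]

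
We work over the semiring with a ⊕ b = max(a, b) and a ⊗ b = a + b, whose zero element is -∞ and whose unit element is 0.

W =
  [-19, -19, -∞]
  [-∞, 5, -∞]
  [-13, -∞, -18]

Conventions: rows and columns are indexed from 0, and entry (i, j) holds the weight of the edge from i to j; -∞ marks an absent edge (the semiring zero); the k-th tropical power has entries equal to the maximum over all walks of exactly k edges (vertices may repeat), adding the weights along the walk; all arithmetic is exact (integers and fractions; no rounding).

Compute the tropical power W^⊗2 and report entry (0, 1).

W^⊗2:
  [-38, -14, -∞]
  [-∞, 10, -∞]
  [-31, -32, -36]
Key observation: the optimum is the walk 0->1->1, with weight (-19) + 5 = -14.
Optimal value attained by: walk 0->1->1.
Answer: (W^⊗2)[0][1] = -14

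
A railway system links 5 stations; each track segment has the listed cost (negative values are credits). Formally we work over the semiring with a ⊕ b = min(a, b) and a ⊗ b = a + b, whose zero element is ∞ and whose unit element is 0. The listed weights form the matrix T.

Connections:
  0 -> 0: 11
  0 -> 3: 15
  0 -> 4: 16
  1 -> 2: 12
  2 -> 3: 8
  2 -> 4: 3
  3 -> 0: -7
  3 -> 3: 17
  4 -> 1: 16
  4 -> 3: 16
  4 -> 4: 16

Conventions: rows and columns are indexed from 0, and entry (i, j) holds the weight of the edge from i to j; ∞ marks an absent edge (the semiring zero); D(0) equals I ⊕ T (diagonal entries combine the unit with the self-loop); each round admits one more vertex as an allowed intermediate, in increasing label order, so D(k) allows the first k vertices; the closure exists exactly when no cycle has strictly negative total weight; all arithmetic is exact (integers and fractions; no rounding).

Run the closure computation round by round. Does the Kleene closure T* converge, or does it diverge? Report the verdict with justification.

D(0):
  [0, ∞, ∞, 15, 16]
  [∞, 0, 12, ∞, ∞]
  [∞, ∞, 0, 8, 3]
  [-7, ∞, ∞, 0, ∞]
  [∞, 16, ∞, 16, 0]
D(1):
  [0, ∞, ∞, 15, 16]
  [∞, 0, 12, ∞, ∞]
  [∞, ∞, 0, 8, 3]
  [-7, ∞, ∞, 0, 9]
  [∞, 16, ∞, 16, 0]
D(2):
  [0, ∞, ∞, 15, 16]
  [∞, 0, 12, ∞, ∞]
  [∞, ∞, 0, 8, 3]
  [-7, ∞, ∞, 0, 9]
  [∞, 16, 28, 16, 0]
D(3):
  [0, ∞, ∞, 15, 16]
  [∞, 0, 12, 20, 15]
  [∞, ∞, 0, 8, 3]
  [-7, ∞, ∞, 0, 9]
  [∞, 16, 28, 16, 0]
D(4):
  [0, ∞, ∞, 15, 16]
  [13, 0, 12, 20, 15]
  [1, ∞, 0, 8, 3]
  [-7, ∞, ∞, 0, 9]
  [9, 16, 28, 16, 0]
D(5):
  [0, 32, 44, 15, 16]
  [13, 0, 12, 20, 15]
  [1, 19, 0, 8, 3]
  [-7, 25, 37, 0, 9]
  [9, 16, 28, 16, 0]
Key observation: every diagonal entry stays at the unit through all rounds, so no improving cycle exists.
Answer: CONVERGES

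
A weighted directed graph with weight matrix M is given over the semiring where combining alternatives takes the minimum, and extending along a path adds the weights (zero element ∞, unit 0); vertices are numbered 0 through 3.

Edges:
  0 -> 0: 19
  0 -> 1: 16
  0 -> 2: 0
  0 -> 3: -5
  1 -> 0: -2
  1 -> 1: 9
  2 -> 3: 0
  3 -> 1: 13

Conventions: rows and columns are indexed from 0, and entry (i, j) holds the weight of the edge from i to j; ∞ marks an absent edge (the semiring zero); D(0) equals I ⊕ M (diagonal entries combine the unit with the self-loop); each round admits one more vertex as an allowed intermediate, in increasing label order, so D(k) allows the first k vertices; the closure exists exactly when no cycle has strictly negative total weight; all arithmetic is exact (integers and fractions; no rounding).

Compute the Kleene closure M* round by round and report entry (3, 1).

D(0):
  [0, 16, 0, -5]
  [-2, 0, ∞, ∞]
  [∞, ∞, 0, 0]
  [∞, 13, ∞, 0]
D(1):
  [0, 16, 0, -5]
  [-2, 0, -2, -7]
  [∞, ∞, 0, 0]
  [∞, 13, ∞, 0]
D(2):
  [0, 16, 0, -5]
  [-2, 0, -2, -7]
  [∞, ∞, 0, 0]
  [11, 13, 11, 0]
D(3):
  [0, 16, 0, -5]
  [-2, 0, -2, -7]
  [∞, ∞, 0, 0]
  [11, 13, 11, 0]
D(4):
  [0, 8, 0, -5]
  [-2, 0, -2, -7]
  [11, 13, 0, 0]
  [11, 13, 11, 0]
Answer: M*[3][1] = 13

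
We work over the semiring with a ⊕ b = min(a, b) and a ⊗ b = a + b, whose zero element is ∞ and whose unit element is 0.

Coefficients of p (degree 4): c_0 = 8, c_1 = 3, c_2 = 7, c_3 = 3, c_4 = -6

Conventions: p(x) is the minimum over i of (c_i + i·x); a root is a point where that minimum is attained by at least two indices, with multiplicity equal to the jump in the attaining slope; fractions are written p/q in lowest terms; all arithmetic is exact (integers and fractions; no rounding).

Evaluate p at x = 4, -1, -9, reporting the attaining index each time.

p(4) = min(8+0·4=8, 3+1·4=7, 7+2·4=15, 3+3·4=15, -6+4·4=10) = 7 (attained by i=1)
p(-1) = min(8+0·(-1)=8, 3+1·(-1)=2, 7+2·(-1)=5, 3+3·(-1)=0, -6+4·(-1)=-10) = -10 (attained by i=4)
p(-9) = min(8+0·(-9)=8, 3+1·(-9)=-6, 7+2·(-9)=-11, 3+3·(-9)=-24, -6+4·(-9)=-42) = -42 (attained by i=4)
Answer: p(4) = 7; p(-1) = -10; p(-9) = -42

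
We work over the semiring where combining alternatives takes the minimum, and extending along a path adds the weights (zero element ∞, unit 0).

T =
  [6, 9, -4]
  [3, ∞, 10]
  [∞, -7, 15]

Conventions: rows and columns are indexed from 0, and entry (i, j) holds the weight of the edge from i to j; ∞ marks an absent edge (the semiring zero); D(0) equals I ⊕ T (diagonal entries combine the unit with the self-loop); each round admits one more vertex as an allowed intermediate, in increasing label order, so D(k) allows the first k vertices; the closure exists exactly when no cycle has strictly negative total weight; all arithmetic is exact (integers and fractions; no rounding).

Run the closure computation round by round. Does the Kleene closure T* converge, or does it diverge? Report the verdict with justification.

D(0):
  [0, 9, -4]
  [3, 0, 10]
  [∞, -7, 0]
D(1):
  [0, 9, -4]
  [3, 0, -1]
  [∞, -7, 0]
Detection: at round 2, diagonal entry (2, 2) turns strictly negative.
Key observation: the cycle 2->1->0->2 has total weight (-7) + 3 + (-4), which is strictly negative.
Answer: DIVERGES — negative cycle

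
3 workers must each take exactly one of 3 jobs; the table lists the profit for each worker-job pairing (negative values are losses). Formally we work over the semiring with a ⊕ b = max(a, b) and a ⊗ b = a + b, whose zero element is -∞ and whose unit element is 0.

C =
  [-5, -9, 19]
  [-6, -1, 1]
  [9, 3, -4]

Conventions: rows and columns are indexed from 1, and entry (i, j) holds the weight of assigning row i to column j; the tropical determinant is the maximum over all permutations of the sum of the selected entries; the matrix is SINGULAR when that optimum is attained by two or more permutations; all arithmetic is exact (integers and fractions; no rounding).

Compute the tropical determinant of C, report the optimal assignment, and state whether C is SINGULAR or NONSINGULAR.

σ = (1, 2, 3): (-5) + (-1) + (-4) = -10
σ = (1, 3, 2): (-5) + 1 + 3 = -1
σ = (2, 1, 3): (-9) + (-6) + (-4) = -19
σ = (2, 3, 1): (-9) + 1 + 9 = 1
σ = (3, 1, 2): 19 + (-6) + 3 = 16
σ = (3, 2, 1): 19 + (-1) + 9 = 27
Optimal value attained by: σ = (3, 2, 1).
Answer: det⊕(C) = 27; verdict: NONSINGULAR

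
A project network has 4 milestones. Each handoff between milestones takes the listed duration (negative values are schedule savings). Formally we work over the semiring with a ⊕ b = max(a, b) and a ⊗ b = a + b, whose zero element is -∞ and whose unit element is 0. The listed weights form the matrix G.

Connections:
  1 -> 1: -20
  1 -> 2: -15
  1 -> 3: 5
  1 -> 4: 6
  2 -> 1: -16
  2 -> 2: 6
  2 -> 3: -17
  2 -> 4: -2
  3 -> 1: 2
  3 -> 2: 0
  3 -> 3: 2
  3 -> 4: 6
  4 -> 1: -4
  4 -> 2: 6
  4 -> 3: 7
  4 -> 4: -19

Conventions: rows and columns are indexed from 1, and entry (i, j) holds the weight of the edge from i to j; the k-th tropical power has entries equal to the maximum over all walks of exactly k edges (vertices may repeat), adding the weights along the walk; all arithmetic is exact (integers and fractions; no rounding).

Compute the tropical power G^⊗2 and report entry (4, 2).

G^⊗2:
  [7, 12, 13, 11]
  [-6, 12, 5, 4]
  [4, 12, 13, 8]
  [9, 12, 9, 13]
Key observation: the optimum is the walk 4->2->2, with weight 6 + 6 = 12.
Optimal value attained by: walk 4->2->2.
Answer: (G^⊗2)[4][2] = 12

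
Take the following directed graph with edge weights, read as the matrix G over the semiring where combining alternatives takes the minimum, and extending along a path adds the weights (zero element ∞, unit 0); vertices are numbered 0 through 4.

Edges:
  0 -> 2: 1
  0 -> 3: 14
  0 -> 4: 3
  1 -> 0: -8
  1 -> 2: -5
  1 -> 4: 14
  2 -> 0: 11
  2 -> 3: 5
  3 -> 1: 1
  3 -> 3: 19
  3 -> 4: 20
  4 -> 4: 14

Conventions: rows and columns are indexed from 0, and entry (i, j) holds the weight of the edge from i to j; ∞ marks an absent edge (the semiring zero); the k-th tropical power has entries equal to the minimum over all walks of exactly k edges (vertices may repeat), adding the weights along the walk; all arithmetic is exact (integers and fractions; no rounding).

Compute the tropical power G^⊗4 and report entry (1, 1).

G^⊗2:
  [12, 15, ∞, 6, 17]
  [6, ∞, -7, 0, -5]
  [∞, 6, 12, 24, 14]
  [-7, 20, -4, 38, 15]
  [∞, ∞, ∞, ∞, 28]
G^⊗3:
  [7, 7, 10, 25, 15]
  [4, 1, 7, -2, 9]
  [-2, 25, 1, 17, 20]
  [7, 39, -6, 1, -4]
  [∞, ∞, ∞, ∞, 42]
G^⊗4:
  [-1, 26, 2, 15, 10]
  [-7, -1, -4, 12, 7]
  [12, 18, -1, 6, 1]
  [5, 2, 8, -1, 10]
  [∞, ∞, ∞, ∞, 56]
Key observation: the optimum is the walk 1->0->2->3->1, with weight (-8) + 1 + 5 + 1 = -1.
Optimal value attained by: walk 1->0->2->3->1.
Answer: (G^⊗4)[1][1] = -1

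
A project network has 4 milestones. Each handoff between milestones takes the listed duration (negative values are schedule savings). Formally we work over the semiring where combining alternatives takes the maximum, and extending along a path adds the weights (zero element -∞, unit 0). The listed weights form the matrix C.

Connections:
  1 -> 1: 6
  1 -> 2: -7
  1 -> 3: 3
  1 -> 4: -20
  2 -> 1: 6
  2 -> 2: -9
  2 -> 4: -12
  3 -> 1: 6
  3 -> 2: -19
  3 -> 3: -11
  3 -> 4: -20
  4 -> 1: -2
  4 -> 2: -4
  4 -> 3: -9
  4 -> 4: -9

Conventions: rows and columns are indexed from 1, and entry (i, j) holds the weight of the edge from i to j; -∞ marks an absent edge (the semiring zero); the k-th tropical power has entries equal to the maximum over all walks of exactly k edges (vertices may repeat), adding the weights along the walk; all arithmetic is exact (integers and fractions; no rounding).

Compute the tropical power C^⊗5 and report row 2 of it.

C^⊗2:
  [12, -1, 9, -14]
  [12, -1, 9, -14]
  [12, -1, 9, -14]
  [4, -9, 1, -16]
C^⊗3:
  [18, 5, 15, -8]
  [18, 5, 15, -8]
  [18, 5, 15, -8]
  [10, -3, 7, -16]
C^⊗4:
  [24, 11, 21, -2]
  [24, 11, 21, -2]
  [24, 11, 21, -2]
  [16, 3, 13, -10]
C^⊗5:
  [30, 17, 27, 4]
  [30, 17, 27, 4]
  [30, 17, 27, 4]
  [22, 9, 19, -4]
Answer: row 2 of C^⊗5 = [30, 17, 27, 4]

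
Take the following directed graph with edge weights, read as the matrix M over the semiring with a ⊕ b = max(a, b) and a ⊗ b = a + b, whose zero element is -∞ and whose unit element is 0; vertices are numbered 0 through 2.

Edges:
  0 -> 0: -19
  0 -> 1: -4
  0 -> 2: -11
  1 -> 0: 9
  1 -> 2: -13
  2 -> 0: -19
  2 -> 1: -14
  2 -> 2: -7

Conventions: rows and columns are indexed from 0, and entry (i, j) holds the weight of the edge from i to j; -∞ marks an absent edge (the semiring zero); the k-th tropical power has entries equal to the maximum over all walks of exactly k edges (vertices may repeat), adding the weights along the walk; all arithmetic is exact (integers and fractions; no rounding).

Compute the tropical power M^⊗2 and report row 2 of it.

M^⊗2:
  [5, -23, -17]
  [-10, 5, -2]
  [-5, -21, -14]
Answer: row 2 of M^⊗2 = [-5, -21, -14]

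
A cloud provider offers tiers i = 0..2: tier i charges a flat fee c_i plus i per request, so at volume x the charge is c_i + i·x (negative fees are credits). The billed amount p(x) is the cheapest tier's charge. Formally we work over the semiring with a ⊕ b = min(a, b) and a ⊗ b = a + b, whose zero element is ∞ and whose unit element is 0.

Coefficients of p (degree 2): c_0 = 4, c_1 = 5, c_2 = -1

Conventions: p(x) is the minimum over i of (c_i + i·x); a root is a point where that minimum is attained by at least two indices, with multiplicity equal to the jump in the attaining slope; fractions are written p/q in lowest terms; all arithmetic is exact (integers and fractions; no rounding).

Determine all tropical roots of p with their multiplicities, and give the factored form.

hull edge (i=0, c=4) to (i=2, c=-1): slope -5/2, span 2
Factored form: p(x) = -1 ⊗ (x ⊕ 5/2) ⊗ (x ⊕ 5/2)
Answer: roots = 5/2 (mult 2)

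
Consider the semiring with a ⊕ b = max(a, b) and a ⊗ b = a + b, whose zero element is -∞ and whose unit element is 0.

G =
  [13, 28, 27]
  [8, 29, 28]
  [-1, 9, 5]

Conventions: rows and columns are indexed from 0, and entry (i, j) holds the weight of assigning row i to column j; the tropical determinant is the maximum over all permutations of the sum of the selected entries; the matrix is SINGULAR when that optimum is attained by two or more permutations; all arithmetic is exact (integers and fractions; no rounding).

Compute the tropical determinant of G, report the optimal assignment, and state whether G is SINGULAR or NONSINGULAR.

σ = (0, 1, 2): 13 + 29 + 5 = 47
σ = (0, 2, 1): 13 + 28 + 9 = 50
σ = (1, 0, 2): 28 + 8 + 5 = 41
σ = (1, 2, 0): 28 + 28 + (-1) = 55
σ = (2, 0, 1): 27 + 8 + 9 = 44
σ = (2, 1, 0): 27 + 29 + (-1) = 55
Optimal value attained by: σ = (1, 2, 0).
Answer: det⊕(G) = 55; verdict: SINGULAR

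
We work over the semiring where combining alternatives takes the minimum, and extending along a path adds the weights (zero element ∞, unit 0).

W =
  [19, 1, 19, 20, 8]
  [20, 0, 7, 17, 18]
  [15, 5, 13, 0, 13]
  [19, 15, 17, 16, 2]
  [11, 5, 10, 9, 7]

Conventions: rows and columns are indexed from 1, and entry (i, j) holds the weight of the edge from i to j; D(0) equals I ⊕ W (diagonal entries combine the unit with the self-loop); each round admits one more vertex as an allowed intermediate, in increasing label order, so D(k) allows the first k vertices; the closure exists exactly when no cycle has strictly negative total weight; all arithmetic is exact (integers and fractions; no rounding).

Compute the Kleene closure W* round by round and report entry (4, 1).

D(0):
  [0, 1, 19, 20, 8]
  [20, 0, 7, 17, 18]
  [15, 5, 0, 0, 13]
  [19, 15, 17, 0, 2]
  [11, 5, 10, 9, 0]
D(1):
  [0, 1, 19, 20, 8]
  [20, 0, 7, 17, 18]
  [15, 5, 0, 0, 13]
  [19, 15, 17, 0, 2]
  [11, 5, 10, 9, 0]
D(2):
  [0, 1, 8, 18, 8]
  [20, 0, 7, 17, 18]
  [15, 5, 0, 0, 13]
  [19, 15, 17, 0, 2]
  [11, 5, 10, 9, 0]
D(3):
  [0, 1, 8, 8, 8]
  [20, 0, 7, 7, 18]
  [15, 5, 0, 0, 13]
  [19, 15, 17, 0, 2]
  [11, 5, 10, 9, 0]
D(4):
  [0, 1, 8, 8, 8]
  [20, 0, 7, 7, 9]
  [15, 5, 0, 0, 2]
  [19, 15, 17, 0, 2]
  [11, 5, 10, 9, 0]
D(5):
  [0, 1, 8, 8, 8]
  [20, 0, 7, 7, 9]
  [13, 5, 0, 0, 2]
  [13, 7, 12, 0, 2]
  [11, 5, 10, 9, 0]
Answer: W*[4][1] = 13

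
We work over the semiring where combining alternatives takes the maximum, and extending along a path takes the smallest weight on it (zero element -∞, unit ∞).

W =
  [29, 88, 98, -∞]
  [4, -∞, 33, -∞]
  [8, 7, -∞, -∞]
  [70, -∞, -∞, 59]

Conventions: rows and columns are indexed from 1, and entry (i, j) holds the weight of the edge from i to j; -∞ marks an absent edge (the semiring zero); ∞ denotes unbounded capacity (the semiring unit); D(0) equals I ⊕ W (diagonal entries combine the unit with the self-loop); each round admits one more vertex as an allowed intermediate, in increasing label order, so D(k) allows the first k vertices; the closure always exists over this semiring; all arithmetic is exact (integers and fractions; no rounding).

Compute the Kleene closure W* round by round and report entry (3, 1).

D(0):
  [∞, 88, 98, -∞]
  [4, ∞, 33, -∞]
  [8, 7, ∞, -∞]
  [70, -∞, -∞, ∞]
D(1):
  [∞, 88, 98, -∞]
  [4, ∞, 33, -∞]
  [8, 8, ∞, -∞]
  [70, 70, 70, ∞]
D(2):
  [∞, 88, 98, -∞]
  [4, ∞, 33, -∞]
  [8, 8, ∞, -∞]
  [70, 70, 70, ∞]
D(3):
  [∞, 88, 98, -∞]
  [8, ∞, 33, -∞]
  [8, 8, ∞, -∞]
  [70, 70, 70, ∞]
D(4):
  [∞, 88, 98, -∞]
  [8, ∞, 33, -∞]
  [8, 8, ∞, -∞]
  [70, 70, 70, ∞]
Answer: W*[3][1] = 8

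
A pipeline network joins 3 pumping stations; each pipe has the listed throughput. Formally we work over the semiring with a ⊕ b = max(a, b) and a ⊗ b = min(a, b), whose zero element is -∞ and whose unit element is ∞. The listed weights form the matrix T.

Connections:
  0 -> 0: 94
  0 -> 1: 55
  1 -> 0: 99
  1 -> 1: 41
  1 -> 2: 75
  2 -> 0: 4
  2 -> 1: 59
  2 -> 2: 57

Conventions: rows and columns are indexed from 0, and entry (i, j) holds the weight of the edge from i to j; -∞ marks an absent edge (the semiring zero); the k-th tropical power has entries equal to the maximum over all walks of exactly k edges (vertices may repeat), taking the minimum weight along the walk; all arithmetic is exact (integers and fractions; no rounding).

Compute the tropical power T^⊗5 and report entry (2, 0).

T^⊗2:
  [94, 55, 55]
  [94, 59, 57]
  [59, 57, 59]
T^⊗3:
  [94, 55, 55]
  [94, 57, 59]
  [59, 59, 57]
T^⊗4:
  [94, 55, 55]
  [94, 59, 57]
  [59, 57, 59]
T^⊗5:
  [94, 55, 55]
  [94, 57, 59]
  [59, 59, 57]
Key observation: the optimum is the walk 2->1->0->0->0->0, with weight 59 min 99 min 94 min 94 min 94 = 59.
Optimal value attained by: walk 2->1->0->0->0->0.
Answer: (T^⊗5)[2][0] = 59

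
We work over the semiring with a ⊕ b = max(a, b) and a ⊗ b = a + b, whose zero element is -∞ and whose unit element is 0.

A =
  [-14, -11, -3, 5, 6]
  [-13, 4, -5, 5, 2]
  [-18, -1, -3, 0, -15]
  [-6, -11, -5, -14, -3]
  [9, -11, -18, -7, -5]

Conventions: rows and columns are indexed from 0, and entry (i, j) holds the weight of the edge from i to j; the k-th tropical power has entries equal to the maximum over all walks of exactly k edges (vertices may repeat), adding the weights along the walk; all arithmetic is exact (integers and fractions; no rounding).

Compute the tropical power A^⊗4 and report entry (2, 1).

A^⊗2:
  [15, -4, 0, -1, 2]
  [11, 8, 0, 9, 6]
  [-6, 3, -5, 4, 1]
  [6, -6, -8, -1, 0]
  [4, -2, 6, 14, 15]
A^⊗3:
  [11, 4, 12, 20, 21]
  [15, 12, 8, 16, 17]
  [10, 7, -1, 8, 5]
  [9, -2, 3, 11, 12]
  [24, 5, 9, 9, 11]
A^⊗4:
  [30, 11, 15, 16, 17]
  [26, 16, 12, 20, 21]
  [14, 11, 7, 15, 16]
  [21, 2, 6, 14, 15]
  [20, 13, 21, 29, 30]
Key observation: the optimum is the walk 2->1->1->1->1, with weight (-1) + 4 + 4 + 4 = 11.
Optimal value attained by: walk 2->1->1->1->1.
Answer: (A^⊗4)[2][1] = 11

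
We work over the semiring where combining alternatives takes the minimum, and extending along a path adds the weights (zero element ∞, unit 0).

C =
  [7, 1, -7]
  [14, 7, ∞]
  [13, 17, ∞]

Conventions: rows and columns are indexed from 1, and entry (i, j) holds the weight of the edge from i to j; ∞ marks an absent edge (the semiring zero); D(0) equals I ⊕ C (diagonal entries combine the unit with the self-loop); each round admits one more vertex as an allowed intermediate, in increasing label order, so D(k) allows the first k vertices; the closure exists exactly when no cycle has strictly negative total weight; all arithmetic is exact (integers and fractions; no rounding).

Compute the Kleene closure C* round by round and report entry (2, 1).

D(0):
  [0, 1, -7]
  [14, 0, ∞]
  [13, 17, 0]
D(1):
  [0, 1, -7]
  [14, 0, 7]
  [13, 14, 0]
D(2):
  [0, 1, -7]
  [14, 0, 7]
  [13, 14, 0]
D(3):
  [0, 1, -7]
  [14, 0, 7]
  [13, 14, 0]
Answer: C*[2][1] = 14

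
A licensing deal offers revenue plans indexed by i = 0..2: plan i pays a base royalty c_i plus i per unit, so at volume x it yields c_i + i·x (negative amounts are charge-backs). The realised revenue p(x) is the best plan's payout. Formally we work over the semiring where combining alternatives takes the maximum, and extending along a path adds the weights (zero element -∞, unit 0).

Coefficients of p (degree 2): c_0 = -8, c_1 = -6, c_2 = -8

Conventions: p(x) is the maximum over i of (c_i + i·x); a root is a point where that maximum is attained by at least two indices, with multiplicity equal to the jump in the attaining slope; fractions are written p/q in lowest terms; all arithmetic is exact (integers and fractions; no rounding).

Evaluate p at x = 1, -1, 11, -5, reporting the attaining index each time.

p(1) = max(-8+0·1=-8, -6+1·1=-5, -8+2·1=-6) = -5 (attained by i=1)
p(-1) = max(-8+0·(-1)=-8, -6+1·(-1)=-7, -8+2·(-1)=-10) = -7 (attained by i=1)
p(11) = max(-8+0·11=-8, -6+1·11=5, -8+2·11=14) = 14 (attained by i=2)
p(-5) = max(-8+0·(-5)=-8, -6+1·(-5)=-11, -8+2·(-5)=-18) = -8 (attained by i=0)
Answer: p(1) = -5; p(-1) = -7; p(11) = 14; p(-5) = -8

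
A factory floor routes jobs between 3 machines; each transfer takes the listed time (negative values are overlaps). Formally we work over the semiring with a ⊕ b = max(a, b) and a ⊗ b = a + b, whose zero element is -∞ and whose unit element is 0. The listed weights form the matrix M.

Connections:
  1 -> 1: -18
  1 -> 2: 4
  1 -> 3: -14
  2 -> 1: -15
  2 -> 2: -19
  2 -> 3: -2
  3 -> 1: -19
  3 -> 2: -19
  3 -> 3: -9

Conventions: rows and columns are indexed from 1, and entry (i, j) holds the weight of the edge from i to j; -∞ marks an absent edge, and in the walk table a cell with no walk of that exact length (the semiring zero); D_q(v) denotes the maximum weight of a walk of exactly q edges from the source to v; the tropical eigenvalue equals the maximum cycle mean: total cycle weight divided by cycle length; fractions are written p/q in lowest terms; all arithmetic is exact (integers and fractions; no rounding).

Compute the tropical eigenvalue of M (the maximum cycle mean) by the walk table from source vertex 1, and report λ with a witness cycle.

q=0: [0, -∞, -∞]
q=1: [-18, 4, -14]
q=2: [-11, -14, 2]
q=3: [-17, -7, -7]
Optimal cycle mean attained by: cycle 1->2->1, total 4 + (-15), length 2.
Answer: λ = -11/2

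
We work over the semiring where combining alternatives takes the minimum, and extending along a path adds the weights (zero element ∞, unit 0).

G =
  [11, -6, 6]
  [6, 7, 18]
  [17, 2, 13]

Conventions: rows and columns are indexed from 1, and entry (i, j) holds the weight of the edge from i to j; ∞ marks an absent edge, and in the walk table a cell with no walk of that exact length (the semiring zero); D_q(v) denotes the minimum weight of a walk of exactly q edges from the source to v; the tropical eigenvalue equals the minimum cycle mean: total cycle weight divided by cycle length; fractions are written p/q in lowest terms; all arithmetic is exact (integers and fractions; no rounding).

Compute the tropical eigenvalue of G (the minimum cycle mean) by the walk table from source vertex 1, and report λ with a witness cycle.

q=0: [0, ∞, ∞]
q=1: [11, -6, 6]
q=2: [0, 1, 12]
q=3: [7, -6, 6]
Optimal cycle mean attained by: cycle 1->2->1, total (-6) + 6, length 2.
Answer: λ = 0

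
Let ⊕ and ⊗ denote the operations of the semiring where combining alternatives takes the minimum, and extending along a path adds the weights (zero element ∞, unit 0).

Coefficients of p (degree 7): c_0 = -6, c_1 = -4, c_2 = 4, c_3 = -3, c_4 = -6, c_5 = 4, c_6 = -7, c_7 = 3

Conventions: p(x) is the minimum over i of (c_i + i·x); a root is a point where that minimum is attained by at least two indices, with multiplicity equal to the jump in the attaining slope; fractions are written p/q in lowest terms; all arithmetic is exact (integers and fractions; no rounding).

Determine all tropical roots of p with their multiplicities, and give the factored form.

hull edge (i=0, c=-6) to (i=6, c=-7): slope -1/6, span 6
hull edge (i=6, c=-7) to (i=7, c=3): slope 10, span 1
Factored form: p(x) = 3 ⊗ (x ⊕ (-10)) ⊗ (x ⊕ 1/6) ⊗ (x ⊕ 1/6) ⊗ (x ⊕ 1/6) ⊗ (x ⊕ 1/6) ⊗ (x ⊕ 1/6) ⊗ (x ⊕ 1/6)
Answer: roots = -10 (mult 1), 1/6 (mult 6)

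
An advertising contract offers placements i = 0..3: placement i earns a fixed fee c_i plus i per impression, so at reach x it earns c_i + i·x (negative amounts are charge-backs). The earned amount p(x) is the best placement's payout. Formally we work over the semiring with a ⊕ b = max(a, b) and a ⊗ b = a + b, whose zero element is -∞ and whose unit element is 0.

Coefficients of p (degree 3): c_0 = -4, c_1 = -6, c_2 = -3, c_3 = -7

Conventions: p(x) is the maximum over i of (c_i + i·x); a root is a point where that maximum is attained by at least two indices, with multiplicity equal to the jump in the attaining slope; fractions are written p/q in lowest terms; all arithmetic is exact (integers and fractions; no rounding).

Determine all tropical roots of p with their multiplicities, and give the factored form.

hull edge (i=0, c=-4) to (i=2, c=-3): slope 1/2, span 2
hull edge (i=2, c=-3) to (i=3, c=-7): slope -4, span 1
Factored form: p(x) = -7 ⊗ (x ⊕ (-1/2)) ⊗ (x ⊕ (-1/2)) ⊗ (x ⊕ 4)
Answer: roots = -1/2 (mult 2), 4 (mult 1)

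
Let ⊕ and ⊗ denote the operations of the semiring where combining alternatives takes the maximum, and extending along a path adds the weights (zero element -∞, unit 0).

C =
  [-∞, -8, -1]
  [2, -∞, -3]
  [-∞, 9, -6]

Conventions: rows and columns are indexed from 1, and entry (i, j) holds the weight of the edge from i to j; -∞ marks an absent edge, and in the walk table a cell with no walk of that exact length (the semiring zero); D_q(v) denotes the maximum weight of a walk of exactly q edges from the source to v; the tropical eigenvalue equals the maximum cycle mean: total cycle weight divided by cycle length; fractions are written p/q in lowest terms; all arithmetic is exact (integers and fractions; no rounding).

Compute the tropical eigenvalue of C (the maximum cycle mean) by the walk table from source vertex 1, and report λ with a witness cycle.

q=0: [0, -∞, -∞]
q=1: [-∞, -8, -1]
q=2: [-6, 8, -7]
q=3: [10, 2, 5]
Optimal cycle mean attained by: cycle 1->3->2->1, total (-1) + 9 + 2, length 3.
Answer: λ = 10/3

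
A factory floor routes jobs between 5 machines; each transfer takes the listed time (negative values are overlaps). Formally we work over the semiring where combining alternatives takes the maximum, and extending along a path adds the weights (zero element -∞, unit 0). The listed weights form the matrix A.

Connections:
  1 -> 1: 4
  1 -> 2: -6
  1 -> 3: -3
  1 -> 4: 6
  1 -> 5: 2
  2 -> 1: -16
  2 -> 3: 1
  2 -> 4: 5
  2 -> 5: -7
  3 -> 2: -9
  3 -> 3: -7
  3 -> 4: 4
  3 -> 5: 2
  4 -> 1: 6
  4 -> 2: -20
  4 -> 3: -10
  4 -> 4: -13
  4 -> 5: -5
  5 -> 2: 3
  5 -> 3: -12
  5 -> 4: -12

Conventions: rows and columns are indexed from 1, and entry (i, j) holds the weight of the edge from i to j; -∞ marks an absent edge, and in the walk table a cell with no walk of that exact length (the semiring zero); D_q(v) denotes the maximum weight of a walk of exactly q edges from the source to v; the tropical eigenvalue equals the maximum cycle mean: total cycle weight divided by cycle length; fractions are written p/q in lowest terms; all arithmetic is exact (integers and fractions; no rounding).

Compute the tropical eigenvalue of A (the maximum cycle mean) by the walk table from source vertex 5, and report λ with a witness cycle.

q=0: [-∞, -∞, -∞, -∞, 0]
q=1: [-∞, 3, -12, -12, -∞]
q=2: [-6, -21, 4, 8, -4]
q=3: [14, -1, -2, 8, 6]
q=4: [18, 9, 11, 20, 16]
q=5: [26, 19, 15, 24, 20]
Optimal cycle mean attained by: cycle 1->4->1, total 6 + 6, length 2.
Answer: λ = 6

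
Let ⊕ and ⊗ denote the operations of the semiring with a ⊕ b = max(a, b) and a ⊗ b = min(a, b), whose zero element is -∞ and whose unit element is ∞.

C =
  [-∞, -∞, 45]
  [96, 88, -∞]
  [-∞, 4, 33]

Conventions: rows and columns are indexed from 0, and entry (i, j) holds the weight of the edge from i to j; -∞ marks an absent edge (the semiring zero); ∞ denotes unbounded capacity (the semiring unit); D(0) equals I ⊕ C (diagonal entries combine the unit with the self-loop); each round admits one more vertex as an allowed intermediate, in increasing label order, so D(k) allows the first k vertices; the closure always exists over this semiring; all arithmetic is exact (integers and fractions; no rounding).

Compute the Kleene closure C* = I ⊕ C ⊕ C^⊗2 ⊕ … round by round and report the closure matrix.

D(0):
  [∞, -∞, 45]
  [96, ∞, -∞]
  [-∞, 4, ∞]
D(1):
  [∞, -∞, 45]
  [96, ∞, 45]
  [-∞, 4, ∞]
D(2):
  [∞, -∞, 45]
  [96, ∞, 45]
  [4, 4, ∞]
D(3):
  [∞, 4, 45]
  [96, ∞, 45]
  [4, 4, ∞]
Answer: C* = [[∞, 4, 45], [96, ∞, 45], [4, 4, ∞]]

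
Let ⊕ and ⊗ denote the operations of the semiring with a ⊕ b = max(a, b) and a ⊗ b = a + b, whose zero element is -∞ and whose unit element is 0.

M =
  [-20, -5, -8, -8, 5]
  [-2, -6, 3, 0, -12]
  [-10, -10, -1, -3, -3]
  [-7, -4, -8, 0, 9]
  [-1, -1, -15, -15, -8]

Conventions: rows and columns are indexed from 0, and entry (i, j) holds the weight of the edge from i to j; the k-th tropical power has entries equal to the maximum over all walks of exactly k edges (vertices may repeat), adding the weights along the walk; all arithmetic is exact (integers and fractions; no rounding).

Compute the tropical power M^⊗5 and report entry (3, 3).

M^⊗2:
  [4, 4, -2, -5, 1]
  [-7, -4, 2, 0, 9]
  [-4, -4, -2, -3, 6]
  [8, 8, -1, 0, 9]
  [-3, -6, 2, -1, 4]
M^⊗3:
  [2, 0, 7, 4, 9]
  [8, 8, 1, 0, 9]
  [5, 5, -1, -3, 6]
  [8, 8, 11, 8, 13]
  [3, 3, 1, -1, 8]
M^⊗4:
  [8, 8, 6, 4, 13]
  [8, 8, 11, 8, 13]
  [5, 5, 8, 5, 10]
  [12, 12, 11, 8, 17]
  [7, 7, 6, 3, 8]
M^⊗5:
  [12, 12, 11, 8, 13]
  [12, 12, 11, 8, 17]
  [9, 9, 8, 5, 14]
  [16, 16, 15, 12, 17]
  [7, 7, 10, 7, 12]
Key observation: the optimum is the walk 3->4->0->4->1->3, with weight 9 + (-1) + 5 + (-1) + 0 = 12.
Optimal value attained by: walk 3->4->0->4->1->3.
Answer: (M^⊗5)[3][3] = 12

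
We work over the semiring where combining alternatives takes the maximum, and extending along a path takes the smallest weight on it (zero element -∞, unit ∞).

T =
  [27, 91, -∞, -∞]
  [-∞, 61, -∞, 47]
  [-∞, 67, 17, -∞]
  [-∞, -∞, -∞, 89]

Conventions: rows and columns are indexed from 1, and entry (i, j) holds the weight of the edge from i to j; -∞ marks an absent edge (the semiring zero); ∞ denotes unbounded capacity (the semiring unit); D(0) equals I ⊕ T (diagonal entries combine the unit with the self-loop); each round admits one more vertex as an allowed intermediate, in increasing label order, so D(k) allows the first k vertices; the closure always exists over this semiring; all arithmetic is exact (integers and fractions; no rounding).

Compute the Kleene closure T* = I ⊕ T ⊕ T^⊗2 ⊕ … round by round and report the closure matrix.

D(0):
  [∞, 91, -∞, -∞]
  [-∞, ∞, -∞, 47]
  [-∞, 67, ∞, -∞]
  [-∞, -∞, -∞, ∞]
D(1):
  [∞, 91, -∞, -∞]
  [-∞, ∞, -∞, 47]
  [-∞, 67, ∞, -∞]
  [-∞, -∞, -∞, ∞]
D(2):
  [∞, 91, -∞, 47]
  [-∞, ∞, -∞, 47]
  [-∞, 67, ∞, 47]
  [-∞, -∞, -∞, ∞]
D(3):
  [∞, 91, -∞, 47]
  [-∞, ∞, -∞, 47]
  [-∞, 67, ∞, 47]
  [-∞, -∞, -∞, ∞]
D(4):
  [∞, 91, -∞, 47]
  [-∞, ∞, -∞, 47]
  [-∞, 67, ∞, 47]
  [-∞, -∞, -∞, ∞]
Answer: T* = [[∞, 91, -∞, 47], [-∞, ∞, -∞, 47], [-∞, 67, ∞, 47], [-∞, -∞, -∞, ∞]]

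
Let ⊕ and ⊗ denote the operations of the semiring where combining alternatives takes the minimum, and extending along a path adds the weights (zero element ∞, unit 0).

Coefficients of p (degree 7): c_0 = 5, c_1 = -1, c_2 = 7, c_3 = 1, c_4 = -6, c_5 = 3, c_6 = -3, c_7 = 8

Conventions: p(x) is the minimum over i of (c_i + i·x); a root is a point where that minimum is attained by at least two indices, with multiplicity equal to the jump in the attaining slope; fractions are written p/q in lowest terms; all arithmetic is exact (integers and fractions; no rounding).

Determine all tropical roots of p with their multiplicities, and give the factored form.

hull edge (i=0, c=5) to (i=1, c=-1): slope -6, span 1
hull edge (i=1, c=-1) to (i=4, c=-6): slope -5/3, span 3
hull edge (i=4, c=-6) to (i=6, c=-3): slope 3/2, span 2
hull edge (i=6, c=-3) to (i=7, c=8): slope 11, span 1
Factored form: p(x) = 8 ⊗ (x ⊕ (-11)) ⊗ (x ⊕ (-3/2)) ⊗ (x ⊕ (-3/2)) ⊗ (x ⊕ 5/3) ⊗ (x ⊕ 5/3) ⊗ (x ⊕ 5/3) ⊗ (x ⊕ 6)
Answer: roots = -11 (mult 1), -3/2 (mult 2), 5/3 (mult 3), 6 (mult 1)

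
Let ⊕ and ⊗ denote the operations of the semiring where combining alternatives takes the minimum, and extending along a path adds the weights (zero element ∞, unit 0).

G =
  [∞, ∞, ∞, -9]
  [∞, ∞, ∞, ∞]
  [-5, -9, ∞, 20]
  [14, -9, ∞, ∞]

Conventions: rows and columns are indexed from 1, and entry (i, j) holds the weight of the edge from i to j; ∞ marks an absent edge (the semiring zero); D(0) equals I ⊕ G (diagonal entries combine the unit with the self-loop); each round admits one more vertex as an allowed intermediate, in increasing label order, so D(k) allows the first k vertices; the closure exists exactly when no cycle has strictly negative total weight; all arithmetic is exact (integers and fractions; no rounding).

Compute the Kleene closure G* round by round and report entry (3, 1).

D(0):
  [0, ∞, ∞, -9]
  [∞, 0, ∞, ∞]
  [-5, -9, 0, 20]
  [14, -9, ∞, 0]
D(1):
  [0, ∞, ∞, -9]
  [∞, 0, ∞, ∞]
  [-5, -9, 0, -14]
  [14, -9, ∞, 0]
D(2):
  [0, ∞, ∞, -9]
  [∞, 0, ∞, ∞]
  [-5, -9, 0, -14]
  [14, -9, ∞, 0]
D(3):
  [0, ∞, ∞, -9]
  [∞, 0, ∞, ∞]
  [-5, -9, 0, -14]
  [14, -9, ∞, 0]
D(4):
  [0, -18, ∞, -9]
  [∞, 0, ∞, ∞]
  [-5, -23, 0, -14]
  [14, -9, ∞, 0]
Answer: G*[3][1] = -5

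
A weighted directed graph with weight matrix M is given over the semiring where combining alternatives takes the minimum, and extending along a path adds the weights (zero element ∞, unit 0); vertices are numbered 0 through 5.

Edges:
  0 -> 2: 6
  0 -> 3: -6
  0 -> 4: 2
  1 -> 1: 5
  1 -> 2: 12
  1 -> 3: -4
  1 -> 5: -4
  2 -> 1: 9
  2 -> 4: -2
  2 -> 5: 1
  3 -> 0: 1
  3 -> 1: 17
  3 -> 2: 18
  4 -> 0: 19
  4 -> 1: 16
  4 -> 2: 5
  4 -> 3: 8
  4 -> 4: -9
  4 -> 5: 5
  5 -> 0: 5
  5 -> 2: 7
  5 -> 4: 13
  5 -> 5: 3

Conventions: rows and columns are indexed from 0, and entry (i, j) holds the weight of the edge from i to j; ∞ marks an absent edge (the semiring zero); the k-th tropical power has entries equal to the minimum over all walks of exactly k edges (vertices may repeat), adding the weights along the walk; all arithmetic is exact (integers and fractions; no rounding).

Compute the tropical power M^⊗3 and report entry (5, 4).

M^⊗2:
  [-5, 11, 7, 10, -7, 7]
  [-3, 10, 3, 1, 9, -1]
  [6, 14, 3, 5, -11, 3]
  [∞, 22, 7, -5, 3, 13]
  [9, 7, -4, -1, -18, -4]
  [8, 16, 10, -1, 4, 6]
M^⊗3:
  [11, 9, -2, -11, -16, -2]
  [2, 12, 3, -9, -1, 2]
  [6, 5, -6, -3, -20, -6]
  [-4, 12, 8, 11, -6, 8]
  [0, -2, -13, -10, -27, -13]
  [0, 16, 9, 2, -5, 9]
Key observation: the optimum is the walk 5->4->4->4, with weight 13 + (-9) + (-9) = -5.
Optimal value attained by: walk 5->4->4->4.
Answer: (M^⊗3)[5][4] = -5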